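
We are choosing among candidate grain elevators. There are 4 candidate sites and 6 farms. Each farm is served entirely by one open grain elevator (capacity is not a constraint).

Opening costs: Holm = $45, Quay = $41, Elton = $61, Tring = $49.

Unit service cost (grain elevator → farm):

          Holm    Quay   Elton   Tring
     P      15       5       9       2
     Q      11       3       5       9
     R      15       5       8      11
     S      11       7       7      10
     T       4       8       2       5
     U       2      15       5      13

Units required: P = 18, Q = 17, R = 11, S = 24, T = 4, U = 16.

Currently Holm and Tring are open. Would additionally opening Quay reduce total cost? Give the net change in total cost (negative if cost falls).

Yes — net change −199 (cost falls by 199).

Current service cost with {Holm, Tring}: 598.
Adding Quay: each farm re-picks its cheapest; new service cost 358, saving 240.
Extra fixed cost: 41. Net change = 41 − 240 = -199.
(Totals: 692 → 493.)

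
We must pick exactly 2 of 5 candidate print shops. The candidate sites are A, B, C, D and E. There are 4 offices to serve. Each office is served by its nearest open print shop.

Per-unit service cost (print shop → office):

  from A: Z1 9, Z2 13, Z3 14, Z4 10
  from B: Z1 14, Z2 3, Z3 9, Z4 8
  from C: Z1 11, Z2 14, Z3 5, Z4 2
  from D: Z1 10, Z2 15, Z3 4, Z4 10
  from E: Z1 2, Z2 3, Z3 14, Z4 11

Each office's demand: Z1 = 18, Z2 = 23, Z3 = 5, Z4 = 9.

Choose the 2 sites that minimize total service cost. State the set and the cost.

With exactly 2 open, each office uses its cheapest among the chosen.
{C, E}: Z1→E 2·18=36, Z2→E 3·23=69, Z3→C 5·5=25, Z4→C 2·9=18. Service cost 148.
{D, E}: service cost 215
{B, E}: service cost 222
Among all 10 size-2 choices, {C, E} is lowest.

Choose C and E; total service cost 148.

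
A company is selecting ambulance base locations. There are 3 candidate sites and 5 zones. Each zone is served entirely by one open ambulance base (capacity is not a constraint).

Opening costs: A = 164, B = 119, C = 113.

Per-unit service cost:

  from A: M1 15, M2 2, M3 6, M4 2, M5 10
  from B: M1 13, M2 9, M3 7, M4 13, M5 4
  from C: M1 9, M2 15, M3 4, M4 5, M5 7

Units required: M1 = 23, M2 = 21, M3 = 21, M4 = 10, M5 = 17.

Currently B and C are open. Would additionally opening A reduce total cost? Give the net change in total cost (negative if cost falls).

Current service cost with {B, C}: 598.
Adding A: each zone re-picks its cheapest; new service cost 421, saving 177.
Extra fixed cost: 164. Net change = 164 − 177 = -13.
(Totals: 830 → 817.)

Yes — net change −13 (cost falls by 13).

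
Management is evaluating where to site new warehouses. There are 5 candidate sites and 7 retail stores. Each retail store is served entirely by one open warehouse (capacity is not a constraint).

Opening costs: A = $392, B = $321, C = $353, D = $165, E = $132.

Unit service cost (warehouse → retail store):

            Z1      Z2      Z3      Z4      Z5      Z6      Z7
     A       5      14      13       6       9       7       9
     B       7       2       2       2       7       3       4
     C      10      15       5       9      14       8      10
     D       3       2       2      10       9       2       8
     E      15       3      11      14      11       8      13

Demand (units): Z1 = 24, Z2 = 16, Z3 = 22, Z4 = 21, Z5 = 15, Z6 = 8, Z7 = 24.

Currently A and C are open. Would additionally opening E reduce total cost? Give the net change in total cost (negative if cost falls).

Yes — net change −44 (cost falls by 44).

Current service cost with {A, C}: 987.
Adding E: each retail store re-picks its cheapest; new service cost 811, saving 176.
Extra fixed cost: 132. Net change = 132 − 176 = -44.
(Totals: 1732 → 1688.)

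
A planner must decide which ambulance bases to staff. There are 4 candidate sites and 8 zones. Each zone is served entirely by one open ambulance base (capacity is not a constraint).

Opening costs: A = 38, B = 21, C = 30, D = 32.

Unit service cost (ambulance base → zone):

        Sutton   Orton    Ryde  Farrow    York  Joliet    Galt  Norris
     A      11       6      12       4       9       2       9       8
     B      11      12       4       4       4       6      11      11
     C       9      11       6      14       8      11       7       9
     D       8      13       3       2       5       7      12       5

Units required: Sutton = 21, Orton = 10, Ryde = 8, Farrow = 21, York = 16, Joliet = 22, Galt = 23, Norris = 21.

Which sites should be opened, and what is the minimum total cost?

For any fixed open set, each zone goes to its cheapest open site; total = fixed + service.
{A, C, D}: Sutton→D 8·21=168, Orton→A 6·10=60, Ryde→D 3·8=24, Farrow→D 2·21=42, York→D 5·16=80, Joliet→A 2·22=44, Galt→C 7·23=161, Norris→D 5·21=105. Service 684; fixed 100; total 784.
{A, B, C, D}: service 668 + fixed 121 = 789
{A, D}: service 730 + fixed 70 = 800
{B}: Sutton→B 11·21=231, Orton→B 12·10=120, Ryde→B 4·8=32, Farrow→B 4·21=84, York→B 4·16=64, Joliet→B 6·22=132, Galt→B 11·23=253, Norris→B 11·21=231. Service 1147; fixed 21; total 1168.
No other subset beats 784.

Open A, C and D; minimum total cost 784.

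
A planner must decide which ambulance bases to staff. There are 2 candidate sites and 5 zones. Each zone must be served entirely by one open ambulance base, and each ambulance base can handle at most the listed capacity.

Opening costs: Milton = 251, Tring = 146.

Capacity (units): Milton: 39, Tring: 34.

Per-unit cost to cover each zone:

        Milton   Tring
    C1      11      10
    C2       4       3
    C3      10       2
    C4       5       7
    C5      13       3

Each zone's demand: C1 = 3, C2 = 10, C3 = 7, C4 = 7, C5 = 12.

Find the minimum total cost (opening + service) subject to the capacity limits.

Open {Milton, Tring}: C1→Tring 10·3=30, C2→Tring 3·10=30, C3→Tring 2·7=14, C4→Milton 5·7=35, C5→Tring 3·12=36.
Loads: Milton carries 7/39, Tring carries 32/34. Service 145; fixed 397; total 542.
Next best feasible plan costs 545.

Minimum total cost: 542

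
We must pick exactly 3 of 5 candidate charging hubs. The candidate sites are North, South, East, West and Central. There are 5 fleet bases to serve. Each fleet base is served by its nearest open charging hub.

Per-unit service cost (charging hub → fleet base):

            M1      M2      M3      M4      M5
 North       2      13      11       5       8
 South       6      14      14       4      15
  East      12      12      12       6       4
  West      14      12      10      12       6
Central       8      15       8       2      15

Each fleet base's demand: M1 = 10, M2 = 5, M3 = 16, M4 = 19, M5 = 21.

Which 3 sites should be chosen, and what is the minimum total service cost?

With exactly 3 open, each fleet base uses its cheapest among the chosen.
{North, East, Central}: M1→North 2·10=20, M2→East 12·5=60, M3→Central 8·16=128, M4→Central 2·19=38, M5→East 4·21=84. Service cost 330.
{South, East, Central}: service cost 370
{North, West, Central}: service cost 372
Among all 10 size-3 choices, {North, East, Central} is lowest.

Choose North, East and Central; total service cost 330.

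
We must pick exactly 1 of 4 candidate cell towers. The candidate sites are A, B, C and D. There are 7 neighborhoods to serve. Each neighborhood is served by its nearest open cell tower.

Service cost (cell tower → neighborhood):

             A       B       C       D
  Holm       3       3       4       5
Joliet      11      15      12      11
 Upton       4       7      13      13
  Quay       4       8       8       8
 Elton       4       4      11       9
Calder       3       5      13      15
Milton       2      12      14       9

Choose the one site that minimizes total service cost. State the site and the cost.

With exactly 1 open, each neighborhood uses its cheapest among the chosen.
{A}: Holm→A 3, Joliet→A 11, Upton→A 4, Quay→A 4, Elton→A 4, Calder→A 3, Milton→A 2. Service cost 31.
{B}: service cost 54
{D}: service cost 70
Among all 4 size-1 choices, {A} is lowest.

Choose A only; total service cost 31.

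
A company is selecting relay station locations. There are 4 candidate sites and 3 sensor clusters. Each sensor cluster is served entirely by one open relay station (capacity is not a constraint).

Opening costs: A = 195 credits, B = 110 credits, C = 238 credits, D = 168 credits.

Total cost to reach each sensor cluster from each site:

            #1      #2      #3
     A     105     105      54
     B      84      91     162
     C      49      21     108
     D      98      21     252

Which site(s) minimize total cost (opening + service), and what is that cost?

Open C only; minimum total cost 416.

For any fixed open set, each sensor cluster goes to its cheapest open site; total = fixed + service.
{C}: #1→C 49, #2→C 21, #3→C 108. Service 178; fixed 238; total 416.
{B}: service 337 + fixed 110 = 447
{A}: #1→A 105, #2→A 105, #3→A 54. Service 264; fixed 195; total 459.
{A, B, C, D}: #1→C 49, #2→C 21, #3→A 54. Service 124; fixed 711; total 835.
No other subset beats 416.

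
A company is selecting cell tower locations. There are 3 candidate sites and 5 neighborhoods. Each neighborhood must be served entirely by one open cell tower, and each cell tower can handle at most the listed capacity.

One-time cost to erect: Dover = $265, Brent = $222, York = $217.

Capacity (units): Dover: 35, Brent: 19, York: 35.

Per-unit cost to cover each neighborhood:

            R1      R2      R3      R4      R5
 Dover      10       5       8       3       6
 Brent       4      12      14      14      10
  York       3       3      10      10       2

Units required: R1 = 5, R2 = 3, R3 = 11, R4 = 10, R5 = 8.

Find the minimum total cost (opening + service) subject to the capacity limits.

Open {Dover, York}: R1→York 3·5=15, R2→York 3·3=9, R3→Dover 8·11=88, R4→Dover 3·10=30, R5→York 2·8=16.
Loads: Dover carries 21/35, York carries 16/35. Service 158; fixed 482; total 640.
Next best feasible plan costs 646.

Minimum total cost: 640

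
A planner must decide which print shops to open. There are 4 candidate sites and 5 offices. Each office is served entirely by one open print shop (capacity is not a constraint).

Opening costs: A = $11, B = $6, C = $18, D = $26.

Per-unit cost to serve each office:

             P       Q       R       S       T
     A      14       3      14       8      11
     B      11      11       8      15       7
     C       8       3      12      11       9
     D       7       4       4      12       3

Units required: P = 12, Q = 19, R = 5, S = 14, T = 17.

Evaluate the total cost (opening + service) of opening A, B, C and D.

Total cost: 385

Each office is assigned to its cheapest site among the open ones.
{A, B, C, D}: P→D 7·12=84, Q→A 3·19=57, R→D 4·5=20, S→A 8·14=112, T→D 3·17=51. Service 324; fixed 61; total 385.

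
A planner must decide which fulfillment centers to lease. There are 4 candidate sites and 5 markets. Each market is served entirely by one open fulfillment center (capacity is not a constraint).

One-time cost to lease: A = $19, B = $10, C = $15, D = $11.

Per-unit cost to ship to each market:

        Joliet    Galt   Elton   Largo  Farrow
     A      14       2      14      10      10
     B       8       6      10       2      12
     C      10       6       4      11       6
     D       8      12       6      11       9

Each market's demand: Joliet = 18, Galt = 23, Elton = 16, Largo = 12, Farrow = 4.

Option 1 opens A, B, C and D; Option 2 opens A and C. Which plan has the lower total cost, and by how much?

Option 1: {A, B, C, D}: Joliet→B 8·18=144, Galt→A 2·23=46, Elton→C 4·16=64, Largo→B 2·12=24, Farrow→C 6·4=24. Service 302; fixed 55; total 357.
Option 2: {A, C}: Joliet→C 10·18=180, Galt→A 2·23=46, Elton→C 4·16=64, Largo→A 10·12=120, Farrow→C 6·4=24. Service 434; fixed 34; total 468.
Difference: |357 − 468| = 111.

Option 1 is cheaper by 111.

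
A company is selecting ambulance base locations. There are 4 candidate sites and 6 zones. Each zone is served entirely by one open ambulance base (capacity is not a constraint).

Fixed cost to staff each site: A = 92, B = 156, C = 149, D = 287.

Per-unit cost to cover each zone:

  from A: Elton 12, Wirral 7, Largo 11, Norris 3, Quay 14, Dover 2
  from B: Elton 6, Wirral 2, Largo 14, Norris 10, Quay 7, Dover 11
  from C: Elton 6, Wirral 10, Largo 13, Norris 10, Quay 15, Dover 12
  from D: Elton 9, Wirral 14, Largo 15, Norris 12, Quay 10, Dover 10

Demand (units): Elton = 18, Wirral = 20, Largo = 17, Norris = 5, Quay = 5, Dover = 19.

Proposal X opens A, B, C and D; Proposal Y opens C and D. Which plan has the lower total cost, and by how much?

Proposal X is cheaper by 148.

Proposal X: {A, B, C, D}: Elton→B 6·18=108, Wirral→B 2·20=40, Largo→A 11·17=187, Norris→A 3·5=15, Quay→B 7·5=35, Dover→A 2·19=38. Service 423; fixed 684; total 1107.
Proposal Y: {C, D}: Elton→C 6·18=108, Wirral→C 10·20=200, Largo→C 13·17=221, Norris→C 10·5=50, Quay→D 10·5=50, Dover→D 10·19=190. Service 819; fixed 436; total 1255.
Difference: |1107 − 1255| = 148.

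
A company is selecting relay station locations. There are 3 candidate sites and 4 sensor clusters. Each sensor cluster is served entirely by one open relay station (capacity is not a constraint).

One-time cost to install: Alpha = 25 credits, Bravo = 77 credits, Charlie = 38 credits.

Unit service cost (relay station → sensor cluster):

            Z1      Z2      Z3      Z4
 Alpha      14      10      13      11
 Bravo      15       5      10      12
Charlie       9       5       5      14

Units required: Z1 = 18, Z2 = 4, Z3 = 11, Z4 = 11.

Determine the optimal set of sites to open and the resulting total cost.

For any fixed open set, each sensor cluster goes to its cheapest open site; total = fixed + service.
{Alpha, Charlie}: Z1→Charlie 9·18=162, Z2→Charlie 5·4=20, Z3→Charlie 5·11=55, Z4→Alpha 11·11=121. Service 358; fixed 63; total 421.
{Charlie}: Z1→Charlie 9·18=162, Z2→Charlie 5·4=20, Z3→Charlie 5·11=55, Z4→Charlie 14·11=154. Service 391; fixed 38; total 429.
{Bravo, Charlie}: Z1→Charlie 9·18=162, Z2→Bravo 5·4=20, Z3→Charlie 5·11=55, Z4→Bravo 12·11=132. Service 369; fixed 115; total 484.
{Alpha, Bravo, Charlie}: Z1→Charlie 9·18=162, Z2→Bravo 5·4=20, Z3→Charlie 5·11=55, Z4→Alpha 11·11=121. Service 358; fixed 140; total 498.
(All 7 nonempty subsets were checked; Alpha and Charlie is lowest.)

Open Alpha and Charlie; minimum total cost 421.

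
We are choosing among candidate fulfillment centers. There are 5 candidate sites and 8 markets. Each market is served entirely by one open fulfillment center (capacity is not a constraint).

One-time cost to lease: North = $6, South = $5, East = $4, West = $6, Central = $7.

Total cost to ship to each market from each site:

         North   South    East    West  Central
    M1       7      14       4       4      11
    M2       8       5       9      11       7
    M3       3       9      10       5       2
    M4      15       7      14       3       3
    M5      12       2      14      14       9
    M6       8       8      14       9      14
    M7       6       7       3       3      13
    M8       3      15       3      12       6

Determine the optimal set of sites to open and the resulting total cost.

For any fixed open set, each market goes to its cheapest open site; total = fixed + service.
{South, East, Central}: M1→East 4, M2→South 5, M3→Central 2, M4→Central 3, M5→South 2, M6→South 8, M7→East 3, M8→East 3. Service 30; fixed 16; total 46.
{North, South, West}: service 31 + fixed 17 = 48
{South, East, West}: service 33 + fixed 15 = 48
{North, South, East, West, Central}: M1→East 4, M2→South 5, M3→Central 2, M4→West 3, M5→South 2, M6→North 8, M7→East 3, M8→North 3. Service 30; fixed 28; total 58.
No other subset beats 46.

Open South, East and Central; minimum total cost 46.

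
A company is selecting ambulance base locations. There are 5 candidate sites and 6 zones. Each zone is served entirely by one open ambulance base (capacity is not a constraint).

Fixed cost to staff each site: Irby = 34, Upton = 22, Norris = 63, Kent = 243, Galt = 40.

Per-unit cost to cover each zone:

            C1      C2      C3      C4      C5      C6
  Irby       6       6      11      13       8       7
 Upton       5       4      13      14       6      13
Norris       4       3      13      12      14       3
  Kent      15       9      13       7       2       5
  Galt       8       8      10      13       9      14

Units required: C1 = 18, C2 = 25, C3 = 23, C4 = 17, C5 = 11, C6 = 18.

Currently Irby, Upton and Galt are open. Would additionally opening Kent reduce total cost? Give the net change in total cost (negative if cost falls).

Current service cost with {Irby, Upton, Galt}: 833.
Adding Kent: each zone re-picks its cheapest; new service cost 651, saving 182.
Extra fixed cost: 243. Net change = 243 − 182 = 61.
(Totals: 929 → 990.)

No — net change +61 (cost rises by 61).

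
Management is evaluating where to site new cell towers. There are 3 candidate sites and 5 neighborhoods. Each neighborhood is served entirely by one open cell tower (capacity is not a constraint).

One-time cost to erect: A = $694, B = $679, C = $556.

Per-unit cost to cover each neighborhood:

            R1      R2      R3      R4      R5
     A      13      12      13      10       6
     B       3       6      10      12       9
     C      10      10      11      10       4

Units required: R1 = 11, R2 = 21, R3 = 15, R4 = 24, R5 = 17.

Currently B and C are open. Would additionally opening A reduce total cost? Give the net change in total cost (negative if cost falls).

No — net change +694 (cost rises by 694).

Current service cost with {B, C}: 617.
Adding A: each neighborhood re-picks its cheapest; new service cost 617, saving 0.
Extra fixed cost: 694. Net change = 694 − 0 = 694.
(Totals: 1852 → 2546.)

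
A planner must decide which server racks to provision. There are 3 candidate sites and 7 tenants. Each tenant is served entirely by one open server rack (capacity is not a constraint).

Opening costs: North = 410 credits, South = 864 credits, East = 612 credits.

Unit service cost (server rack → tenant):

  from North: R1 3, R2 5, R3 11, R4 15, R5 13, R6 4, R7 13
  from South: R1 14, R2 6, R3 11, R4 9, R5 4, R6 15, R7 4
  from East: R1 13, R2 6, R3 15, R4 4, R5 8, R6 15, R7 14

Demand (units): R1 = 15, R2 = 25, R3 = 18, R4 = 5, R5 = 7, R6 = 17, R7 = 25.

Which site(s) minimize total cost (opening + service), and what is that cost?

For any fixed open set, each tenant goes to its cheapest open site; total = fixed + service.
{North}: R1→North 3·15=45, R2→North 5·25=125, R3→North 11·18=198, R4→North 15·5=75, R5→North 13·7=91, R6→North 4·17=68, R7→North 13·25=325. Service 927; fixed 410; total 1337.
{South}: service 986 + fixed 864 = 1850
{North, East}: service 837 + fixed 1022 = 1859
{North, South, East}: R1→North 3·15=45, R2→North 5·25=125, R3→North 11·18=198, R4→East 4·5=20, R5→South 4·7=28, R6→North 4·17=68, R7→South 4·25=100. Service 584; fixed 1886; total 2470.
No other subset beats 1337.

Open North only; minimum total cost 1337.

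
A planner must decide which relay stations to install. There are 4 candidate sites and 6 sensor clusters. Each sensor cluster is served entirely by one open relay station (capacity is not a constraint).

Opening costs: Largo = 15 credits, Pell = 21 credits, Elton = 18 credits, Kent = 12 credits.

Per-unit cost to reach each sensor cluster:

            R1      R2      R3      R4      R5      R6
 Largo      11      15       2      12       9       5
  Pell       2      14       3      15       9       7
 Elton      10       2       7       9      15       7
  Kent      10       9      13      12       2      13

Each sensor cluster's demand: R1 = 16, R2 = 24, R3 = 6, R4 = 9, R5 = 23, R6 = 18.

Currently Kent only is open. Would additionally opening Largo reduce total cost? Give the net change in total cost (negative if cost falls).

Yes — net change −195 (cost falls by 195).

Current service cost with {Kent}: 842.
Adding Largo: each sensor cluster re-picks its cheapest; new service cost 632, saving 210.
Extra fixed cost: 15. Net change = 15 − 210 = -195.
(Totals: 854 → 659.)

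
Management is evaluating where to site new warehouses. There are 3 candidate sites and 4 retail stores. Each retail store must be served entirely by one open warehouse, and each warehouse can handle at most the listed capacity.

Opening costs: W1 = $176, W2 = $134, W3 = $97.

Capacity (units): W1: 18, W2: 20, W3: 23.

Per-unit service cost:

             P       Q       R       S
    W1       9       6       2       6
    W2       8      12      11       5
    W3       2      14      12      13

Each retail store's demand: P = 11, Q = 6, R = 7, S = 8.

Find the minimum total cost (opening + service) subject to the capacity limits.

Minimum total cost: 441

Open {W1, W3}: P→W3 2·11=22, Q→W3 14·6=84, R→W1 2·7=14, S→W1 6·8=48.
Loads: W1 carries 15/18, W3 carries 17/23. Service 168; fixed 273; total 441.
Next best feasible plan costs 449.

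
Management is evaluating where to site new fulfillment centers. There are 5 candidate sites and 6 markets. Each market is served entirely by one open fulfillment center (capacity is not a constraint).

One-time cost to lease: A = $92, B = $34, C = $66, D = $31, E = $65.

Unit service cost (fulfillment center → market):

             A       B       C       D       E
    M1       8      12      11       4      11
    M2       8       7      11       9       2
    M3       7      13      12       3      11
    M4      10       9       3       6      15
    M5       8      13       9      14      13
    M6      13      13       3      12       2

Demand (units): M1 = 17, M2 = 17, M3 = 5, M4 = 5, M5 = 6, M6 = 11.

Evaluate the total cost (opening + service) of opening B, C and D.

Total cost: 435

Each market is assigned to its cheapest site among the open ones.
{B, C, D}: M1→D 4·17=68, M2→B 7·17=119, M3→D 3·5=15, M4→C 3·5=15, M5→C 9·6=54, M6→C 3·11=33. Service 304; fixed 131; total 435.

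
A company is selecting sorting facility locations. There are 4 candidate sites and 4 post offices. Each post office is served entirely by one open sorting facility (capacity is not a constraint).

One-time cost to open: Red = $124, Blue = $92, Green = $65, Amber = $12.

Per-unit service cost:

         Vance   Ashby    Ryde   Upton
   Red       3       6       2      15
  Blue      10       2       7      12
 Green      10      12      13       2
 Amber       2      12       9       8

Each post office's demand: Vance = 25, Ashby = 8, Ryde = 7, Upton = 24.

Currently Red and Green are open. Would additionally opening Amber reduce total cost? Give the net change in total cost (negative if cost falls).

Yes — net change −13 (cost falls by 13).

Current service cost with {Red, Green}: 185.
Adding Amber: each post office re-picks its cheapest; new service cost 160, saving 25.
Extra fixed cost: 12. Net change = 12 − 25 = -13.
(Totals: 374 → 361.)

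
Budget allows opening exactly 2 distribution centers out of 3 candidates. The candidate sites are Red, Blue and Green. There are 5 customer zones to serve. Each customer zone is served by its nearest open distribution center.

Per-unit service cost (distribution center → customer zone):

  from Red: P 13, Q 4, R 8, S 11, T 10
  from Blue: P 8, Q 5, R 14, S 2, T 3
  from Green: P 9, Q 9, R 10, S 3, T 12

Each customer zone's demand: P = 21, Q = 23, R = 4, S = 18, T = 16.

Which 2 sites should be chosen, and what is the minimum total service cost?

With exactly 2 open, each customer zone uses its cheapest among the chosen.
{Red, Blue}: P→Blue 8·21=168, Q→Red 4·23=92, R→Red 8·4=32, S→Blue 2·18=36, T→Blue 3·16=48. Service cost 376.
{Blue, Green}: service cost 407
{Red, Green}: service cost 527
Among all 3 size-2 choices, {Red, Blue} is lowest.

Choose Red and Blue; total service cost 376.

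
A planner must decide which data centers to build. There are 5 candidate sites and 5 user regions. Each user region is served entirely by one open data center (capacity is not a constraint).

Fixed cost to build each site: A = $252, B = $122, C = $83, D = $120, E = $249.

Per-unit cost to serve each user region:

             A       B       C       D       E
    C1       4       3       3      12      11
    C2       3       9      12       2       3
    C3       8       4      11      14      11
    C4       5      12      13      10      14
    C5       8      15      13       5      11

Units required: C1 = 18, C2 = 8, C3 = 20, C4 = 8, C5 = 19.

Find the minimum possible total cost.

For any fixed open set, each user region goes to its cheapest open site; total = fixed + service.
{B, D}: C1→B 3·18=54, C2→D 2·8=16, C3→B 4·20=80, C4→D 10·8=80, C5→D 5·19=95. Service 325; fixed 242; total 567.
{B, C, D}: service 325 + fixed 325 = 650
{C, D}: C1→C 3·18=54, C2→D 2·8=16, C3→C 11·20=220, C4→D 10·8=80, C5→D 5·19=95. Service 465; fixed 203; total 668.
{A, B, C, D, E}: service 285 + fixed 826 = 1111
No other subset beats 567.

Minimum total cost: 567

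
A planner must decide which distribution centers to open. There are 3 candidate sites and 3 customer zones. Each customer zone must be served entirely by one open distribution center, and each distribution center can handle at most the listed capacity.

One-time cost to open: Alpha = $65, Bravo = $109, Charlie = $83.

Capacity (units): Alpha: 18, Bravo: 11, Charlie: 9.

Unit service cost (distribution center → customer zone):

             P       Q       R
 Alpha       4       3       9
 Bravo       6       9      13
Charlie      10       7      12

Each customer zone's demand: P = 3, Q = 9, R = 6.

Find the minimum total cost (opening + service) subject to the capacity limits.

Minimum total cost: 158

Open {Alpha}: P→Alpha 4·3=12, Q→Alpha 3·9=27, R→Alpha 9·6=54.
Loads: Alpha carries 18/18. Service 93; fixed 65; total 158.
Next best feasible plan costs 241.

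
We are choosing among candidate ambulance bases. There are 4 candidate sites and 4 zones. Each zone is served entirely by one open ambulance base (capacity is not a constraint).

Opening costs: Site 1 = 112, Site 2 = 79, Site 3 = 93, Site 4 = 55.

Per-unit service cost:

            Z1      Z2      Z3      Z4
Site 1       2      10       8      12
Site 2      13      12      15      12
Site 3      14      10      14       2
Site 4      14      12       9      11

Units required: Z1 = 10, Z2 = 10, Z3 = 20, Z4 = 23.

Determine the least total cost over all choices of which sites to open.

For any fixed open set, each zone goes to its cheapest open site; total = fixed + service.
{Site 1, Site 3}: Z1→Site 1 2·10=20, Z2→Site 1 10·10=100, Z3→Site 1 8·20=160, Z4→Site 3 2·23=46. Service 326; fixed 205; total 531.
{Site 1, Site 3, Site 4}: service 326 + fixed 260 = 586
{Site 1, Site 2, Site 3}: service 326 + fixed 284 = 610
{Site 1, Site 2, Site 3, Site 4}: service 326 + fixed 339 = 665
(All 15 nonempty subsets were checked; Site 1 and Site 3 is lowest.)

Minimum total cost: 531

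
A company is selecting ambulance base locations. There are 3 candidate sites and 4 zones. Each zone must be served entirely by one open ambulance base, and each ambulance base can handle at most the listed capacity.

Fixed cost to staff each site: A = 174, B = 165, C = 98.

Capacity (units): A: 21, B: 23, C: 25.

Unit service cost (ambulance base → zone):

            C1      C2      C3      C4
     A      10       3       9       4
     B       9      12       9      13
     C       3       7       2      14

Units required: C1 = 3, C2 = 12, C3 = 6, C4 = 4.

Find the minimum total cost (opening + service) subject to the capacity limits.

Open {C}: C1→C 3·3=9, C2→C 7·12=84, C3→C 2·6=12, C4→C 14·4=56.
Loads: C carries 25/25. Service 161; fixed 98; total 259.
Next best feasible plan costs 345.

Minimum total cost: 259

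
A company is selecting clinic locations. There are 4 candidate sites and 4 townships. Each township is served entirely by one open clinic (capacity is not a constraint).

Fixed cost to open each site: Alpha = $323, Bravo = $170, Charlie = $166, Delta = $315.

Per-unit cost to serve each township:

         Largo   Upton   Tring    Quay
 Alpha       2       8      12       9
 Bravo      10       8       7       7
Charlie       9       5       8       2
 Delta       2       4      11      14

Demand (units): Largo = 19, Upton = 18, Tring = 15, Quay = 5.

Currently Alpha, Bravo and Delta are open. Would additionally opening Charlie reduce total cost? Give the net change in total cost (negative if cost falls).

Current service cost with {Alpha, Bravo, Delta}: 250.
Adding Charlie: each township re-picks its cheapest; new service cost 225, saving 25.
Extra fixed cost: 166. Net change = 166 − 25 = 141.
(Totals: 1058 → 1199.)

No — net change +141 (cost rises by 141).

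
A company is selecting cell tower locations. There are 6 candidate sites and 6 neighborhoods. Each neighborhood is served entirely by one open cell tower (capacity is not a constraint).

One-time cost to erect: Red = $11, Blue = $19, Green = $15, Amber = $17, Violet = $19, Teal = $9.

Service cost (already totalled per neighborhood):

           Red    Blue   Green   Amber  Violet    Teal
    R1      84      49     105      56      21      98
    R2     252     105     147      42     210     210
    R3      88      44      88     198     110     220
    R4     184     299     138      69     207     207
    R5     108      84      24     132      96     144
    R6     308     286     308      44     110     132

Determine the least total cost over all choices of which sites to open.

For any fixed open set, each neighborhood goes to its cheapest open site; total = fixed + service.
{Blue, Green, Amber, Violet}: R1→Violet 21, R2→Amber 42, R3→Blue 44, R4→Amber 69, R5→Green 24, R6→Amber 44. Service 244; fixed 70; total 314.
{Blue, Green, Amber}: R1→Blue 49, R2→Amber 42, R3→Blue 44, R4→Amber 69, R5→Green 24, R6→Amber 44. Service 272; fixed 51; total 323.
{Blue, Green, Amber, Violet, Teal}: service 244 + fixed 79 = 323
{Red, Blue, Green, Amber, Violet, Teal}: service 244 + fixed 90 = 334
No other subset beats 314.

Minimum total cost: 314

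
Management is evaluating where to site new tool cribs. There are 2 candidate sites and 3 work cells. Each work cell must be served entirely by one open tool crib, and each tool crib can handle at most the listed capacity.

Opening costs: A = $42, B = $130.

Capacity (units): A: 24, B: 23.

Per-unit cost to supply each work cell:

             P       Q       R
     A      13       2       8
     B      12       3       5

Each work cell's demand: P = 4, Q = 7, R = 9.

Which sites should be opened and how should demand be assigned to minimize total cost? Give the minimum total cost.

Minimum total cost: 180

Open {A}: P→A 13·4=52, Q→A 2·7=14, R→A 8·9=72.
Loads: A carries 20/24. Service 138; fixed 42; total 180.
Next best feasible plan costs 244.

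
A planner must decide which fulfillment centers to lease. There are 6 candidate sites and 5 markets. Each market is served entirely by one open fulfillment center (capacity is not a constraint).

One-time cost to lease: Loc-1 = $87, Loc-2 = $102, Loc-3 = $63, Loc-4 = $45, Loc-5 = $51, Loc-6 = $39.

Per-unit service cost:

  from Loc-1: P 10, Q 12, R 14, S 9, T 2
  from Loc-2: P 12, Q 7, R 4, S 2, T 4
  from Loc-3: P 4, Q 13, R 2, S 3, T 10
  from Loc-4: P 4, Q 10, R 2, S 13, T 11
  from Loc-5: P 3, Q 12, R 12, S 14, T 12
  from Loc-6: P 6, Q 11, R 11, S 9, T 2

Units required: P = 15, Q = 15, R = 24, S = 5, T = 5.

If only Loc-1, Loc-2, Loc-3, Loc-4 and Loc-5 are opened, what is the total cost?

Each market is assigned to its cheapest site among the open ones.
{Loc-1, Loc-2, Loc-3, Loc-4, Loc-5}: P→Loc-5 3·15=45, Q→Loc-2 7·15=105, R→Loc-3 2·24=48, S→Loc-2 2·5=10, T→Loc-1 2·5=10. Service 218; fixed 348; total 566.

Total cost: 566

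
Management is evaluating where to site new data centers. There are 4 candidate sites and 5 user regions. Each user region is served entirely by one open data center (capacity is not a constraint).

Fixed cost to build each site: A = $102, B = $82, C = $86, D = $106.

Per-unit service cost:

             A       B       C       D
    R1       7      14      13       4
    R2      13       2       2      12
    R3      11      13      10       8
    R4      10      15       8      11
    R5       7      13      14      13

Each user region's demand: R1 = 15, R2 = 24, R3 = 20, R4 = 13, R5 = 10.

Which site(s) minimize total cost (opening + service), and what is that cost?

For any fixed open set, each user region goes to its cheapest open site; total = fixed + service.
{C, D}: R1→D 4·15=60, R2→C 2·24=48, R3→D 8·20=160, R4→C 8·13=104, R5→D 13·10=130. Service 502; fixed 192; total 694.
{A, C}: service 527 + fixed 188 = 715
{B, D}: R1→D 4·15=60, R2→B 2·24=48, R3→D 8·20=160, R4→D 11·13=143, R5→B 13·10=130. Service 541; fixed 188; total 729.
{A, B, C, D}: service 442 + fixed 376 = 818
(All 15 nonempty subsets were checked; C and D is lowest.)

Open C and D; minimum total cost 694.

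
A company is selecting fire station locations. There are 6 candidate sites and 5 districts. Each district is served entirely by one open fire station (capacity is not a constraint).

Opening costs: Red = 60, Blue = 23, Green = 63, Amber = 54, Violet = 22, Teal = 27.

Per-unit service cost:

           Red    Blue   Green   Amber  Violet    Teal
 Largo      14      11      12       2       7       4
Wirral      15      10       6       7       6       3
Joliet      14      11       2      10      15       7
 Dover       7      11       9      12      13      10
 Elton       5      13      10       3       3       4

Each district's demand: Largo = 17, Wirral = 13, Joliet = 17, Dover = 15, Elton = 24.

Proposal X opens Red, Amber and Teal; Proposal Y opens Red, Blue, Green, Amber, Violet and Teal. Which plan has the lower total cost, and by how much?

Proposal X: {Red, Amber, Teal}: Largo→Amber 2·17=34, Wirral→Teal 3·13=39, Joliet→Teal 7·17=119, Dover→Red 7·15=105, Elton→Amber 3·24=72. Service 369; fixed 141; total 510.
Proposal Y: {Red, Blue, Green, Amber, Violet, Teal}: Largo→Amber 2·17=34, Wirral→Teal 3·13=39, Joliet→Green 2·17=34, Dover→Red 7·15=105, Elton→Amber 3·24=72. Service 284; fixed 249; total 533.
Difference: |510 − 533| = 23.

Proposal X is cheaper by 23.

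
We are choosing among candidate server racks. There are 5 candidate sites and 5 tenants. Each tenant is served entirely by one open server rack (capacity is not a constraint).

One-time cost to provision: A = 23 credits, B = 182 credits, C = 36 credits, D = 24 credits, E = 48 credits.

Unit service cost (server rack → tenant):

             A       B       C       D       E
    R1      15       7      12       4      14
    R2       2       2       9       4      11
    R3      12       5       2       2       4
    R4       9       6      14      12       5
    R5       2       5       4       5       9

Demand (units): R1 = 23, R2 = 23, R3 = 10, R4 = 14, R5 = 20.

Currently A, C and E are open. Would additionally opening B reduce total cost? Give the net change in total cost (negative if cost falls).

No — net change +67 (cost rises by 67).

Current service cost with {A, C, E}: 452.
Adding B: each tenant re-picks its cheapest; new service cost 337, saving 115.
Extra fixed cost: 182. Net change = 182 − 115 = 67.
(Totals: 559 → 626.)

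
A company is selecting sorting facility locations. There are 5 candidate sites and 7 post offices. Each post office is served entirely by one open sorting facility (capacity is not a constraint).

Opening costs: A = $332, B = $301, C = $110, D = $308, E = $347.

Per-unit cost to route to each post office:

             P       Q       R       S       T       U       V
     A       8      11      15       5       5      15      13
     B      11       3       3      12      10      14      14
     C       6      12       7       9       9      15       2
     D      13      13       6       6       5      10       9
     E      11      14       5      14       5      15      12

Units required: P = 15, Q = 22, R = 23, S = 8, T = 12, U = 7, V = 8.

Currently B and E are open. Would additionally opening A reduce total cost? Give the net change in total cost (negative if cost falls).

No — net change +231 (cost rises by 231).

Current service cost with {B, E}: 650.
Adding A: each post office re-picks its cheapest; new service cost 549, saving 101.
Extra fixed cost: 332. Net change = 332 − 101 = 231.
(Totals: 1298 → 1529.)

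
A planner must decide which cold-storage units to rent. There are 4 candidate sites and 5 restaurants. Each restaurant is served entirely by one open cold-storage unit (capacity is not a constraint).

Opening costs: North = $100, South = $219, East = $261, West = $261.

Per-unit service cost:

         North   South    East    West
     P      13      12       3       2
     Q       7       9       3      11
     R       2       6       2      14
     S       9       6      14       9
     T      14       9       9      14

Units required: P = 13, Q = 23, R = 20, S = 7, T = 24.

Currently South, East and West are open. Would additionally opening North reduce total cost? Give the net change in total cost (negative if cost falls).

No — net change +100 (cost rises by 100).

Current service cost with {South, East, West}: 393.
Adding North: each restaurant re-picks its cheapest; new service cost 393, saving 0.
Extra fixed cost: 100. Net change = 100 − 0 = 100.
(Totals: 1134 → 1234.)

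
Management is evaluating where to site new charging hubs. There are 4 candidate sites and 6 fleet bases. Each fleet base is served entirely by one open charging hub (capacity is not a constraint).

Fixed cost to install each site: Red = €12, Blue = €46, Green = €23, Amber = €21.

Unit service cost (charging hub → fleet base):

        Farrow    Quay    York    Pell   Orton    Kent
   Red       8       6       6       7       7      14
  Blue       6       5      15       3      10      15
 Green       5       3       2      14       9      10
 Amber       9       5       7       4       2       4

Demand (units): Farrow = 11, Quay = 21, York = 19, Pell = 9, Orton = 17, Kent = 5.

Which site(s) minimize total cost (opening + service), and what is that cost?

For any fixed open set, each fleet base goes to its cheapest open site; total = fixed + service.
{Green, Amber}: Farrow→Green 5·11=55, Quay→Green 3·21=63, York→Green 2·19=38, Pell→Amber 4·9=36, Orton→Amber 2·17=34, Kent→Amber 4·5=20. Service 246; fixed 44; total 290.
{Red, Green, Amber}: Farrow→Green 5·11=55, Quay→Green 3·21=63, York→Green 2·19=38, Pell→Amber 4·9=36, Orton→Amber 2·17=34, Kent→Amber 4·5=20. Service 246; fixed 56; total 302.
{Blue, Green, Amber}: service 237 + fixed 90 = 327
{Red, Blue, Green, Amber}: Farrow→Green 5·11=55, Quay→Green 3·21=63, York→Green 2·19=38, Pell→Blue 3·9=27, Orton→Amber 2·17=34, Kent→Amber 4·5=20. Service 237; fixed 102; total 339.
No other subset beats 290.

Open Green and Amber; minimum total cost 290.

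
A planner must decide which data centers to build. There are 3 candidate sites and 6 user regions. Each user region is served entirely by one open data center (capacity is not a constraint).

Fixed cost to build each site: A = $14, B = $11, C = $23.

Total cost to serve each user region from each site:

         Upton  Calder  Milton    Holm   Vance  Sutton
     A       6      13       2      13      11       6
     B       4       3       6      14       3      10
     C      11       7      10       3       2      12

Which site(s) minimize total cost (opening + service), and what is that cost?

Open B only; minimum total cost 51.

For any fixed open set, each user region goes to its cheapest open site; total = fixed + service.
{B}: Upton→B 4, Calder→B 3, Milton→B 6, Holm→B 14, Vance→B 3, Sutton→B 10. Service 40; fixed 11; total 51.
{A, B}: service 31 + fixed 25 = 56
{B, C}: Upton→B 4, Calder→B 3, Milton→B 6, Holm→C 3, Vance→C 2, Sutton→B 10. Service 28; fixed 34; total 62.
{A, B, C}: service 20 + fixed 48 = 68
No other subset beats 51.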